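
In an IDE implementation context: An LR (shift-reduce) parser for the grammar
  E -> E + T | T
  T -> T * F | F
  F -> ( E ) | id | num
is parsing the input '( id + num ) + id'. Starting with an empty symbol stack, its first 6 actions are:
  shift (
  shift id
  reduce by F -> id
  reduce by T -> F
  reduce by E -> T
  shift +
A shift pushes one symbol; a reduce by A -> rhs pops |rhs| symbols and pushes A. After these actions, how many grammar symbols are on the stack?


Tracking the symbol stack through each action:
  Action 1: shift '(' : push -> stack = [(] (size 1)
  Action 2: shift 'id' : push -> stack = [(, id] (size 2)
  Action 3: reduce by F -> id : pop 1, push F -> stack = [(, F] (size 2)
  Action 4: reduce by T -> F : pop 1, push T -> stack = [(, T] (size 2)
  Action 5: reduce by E -> T : pop 1, push E -> stack = [(, E] (size 2)
  Action 6: shift '+' : push -> stack = [(, E, +] (size 3)
Final stack size: 3

3


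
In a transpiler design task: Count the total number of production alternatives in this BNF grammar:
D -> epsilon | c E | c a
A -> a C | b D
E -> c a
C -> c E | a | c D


Counting alternatives per rule:
  D: 3 alternative(s)
  A: 2 alternative(s)
  E: 1 alternative(s)
  C: 3 alternative(s)
Sum: 3 + 2 + 1 + 3 = 9

9


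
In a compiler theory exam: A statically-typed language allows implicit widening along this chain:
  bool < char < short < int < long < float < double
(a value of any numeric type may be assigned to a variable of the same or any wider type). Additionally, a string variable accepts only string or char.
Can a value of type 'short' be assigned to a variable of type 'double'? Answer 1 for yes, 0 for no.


Target variable type: double
Source value type: short
Numeric ranks: short=2, double=6
Widening allowed iff rank(source) <= rank(target): 2 <= 6? Yes
Result: 1

1


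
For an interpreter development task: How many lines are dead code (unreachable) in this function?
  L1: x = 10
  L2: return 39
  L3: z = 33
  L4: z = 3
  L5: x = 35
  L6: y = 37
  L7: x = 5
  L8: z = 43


Analyzing control flow:
  L1: reachable (before return)
  L2: reachable (return statement)
  L3: DEAD (after return at L2)
  L4: DEAD (after return at L2)
  L5: DEAD (after return at L2)
  L6: DEAD (after return at L2)
  L7: DEAD (after return at L2)
  L8: DEAD (after return at L2)
Return at L2, total lines = 8
Dead lines: L3 through L8
Count: 6

6


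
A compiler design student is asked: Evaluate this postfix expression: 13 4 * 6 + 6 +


Processing tokens left to right:
Push 13, Push 4
Pop 13 and 4, compute 13 * 4 = 52, push 52
Push 6
Pop 52 and 6, compute 52 + 6 = 58, push 58
Push 6
Pop 58 and 6, compute 58 + 6 = 64, push 64
Stack result: 64

64


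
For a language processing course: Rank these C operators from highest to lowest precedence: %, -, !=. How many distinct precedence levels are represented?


Looking up precedence for each operator:
  % -> precedence 6
  - -> precedence 5
  != -> precedence 3
Sorted highest to lowest: %, -, !=
Distinct precedence values: [6, 5, 3]
Number of distinct levels: 3

3


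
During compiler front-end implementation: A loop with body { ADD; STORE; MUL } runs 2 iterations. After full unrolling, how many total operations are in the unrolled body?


Loop body operations: ADD, STORE, MUL (3 ops per iteration)
Unrolling 2 iterations:
  Iteration 1: ADD, STORE, MUL (3 ops)
  Iteration 2: ADD, STORE, MUL (3 ops)
Total: 2 iterations * 3 ops/iter = 6 operations

6


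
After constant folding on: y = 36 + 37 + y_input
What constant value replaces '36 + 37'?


Identifying constant sub-expression:
  Original: y = 36 + 37 + y_input
  36 and 37 are both compile-time constants
  Evaluating: 36 + 37 = 73
  After folding: y = 73 + y_input

73


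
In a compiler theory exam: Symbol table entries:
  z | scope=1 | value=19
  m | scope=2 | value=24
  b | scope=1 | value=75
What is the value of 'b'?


Searching symbol table for 'b':
  z | scope=1 | value=19
  m | scope=2 | value=24
  b | scope=1 | value=75 <- MATCH
Found 'b' at scope 1 with value 75

75


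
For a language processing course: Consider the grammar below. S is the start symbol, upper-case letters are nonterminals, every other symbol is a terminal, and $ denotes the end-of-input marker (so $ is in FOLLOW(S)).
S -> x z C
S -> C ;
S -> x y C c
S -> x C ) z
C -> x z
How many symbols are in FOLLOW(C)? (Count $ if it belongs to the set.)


S is the start symbol and does not occur in any rule body, so FOLLOW(S) = {$}.
Examining every occurrence of C in a rule body:
  S -> x z C : C is at the right end -> add FOLLOW(S) = {$}
  S -> C ; : C is followed by terminal ';' -> add ';'
  S -> x y C c : C is followed by terminal 'c' -> add 'c'
  S -> x C ) z : C is followed by terminal ')' -> add ')'
  C -> x z : C does not occur in the body -> contributes nothing
FOLLOW(C) = {), ;, c, $}
Count: 4

4


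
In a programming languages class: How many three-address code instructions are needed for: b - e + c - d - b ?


Expression: b - e + c - d - b
Generating three-address code (respecting * over +/- precedence):
  Instruction 1: t1 = b - e
  Instruction 2: t2 = t1 + c
  Instruction 3: t3 = t2 - d
  Instruction 4: t4 = t3 - b
Total instructions: 4

4


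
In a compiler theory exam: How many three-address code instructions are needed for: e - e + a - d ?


Expression: e - e + a - d
Generating three-address code (respecting * over +/- precedence):
  Instruction 1: t1 = e - e
  Instruction 2: t2 = t1 + a
  Instruction 3: t3 = t2 - d
Total instructions: 3

3


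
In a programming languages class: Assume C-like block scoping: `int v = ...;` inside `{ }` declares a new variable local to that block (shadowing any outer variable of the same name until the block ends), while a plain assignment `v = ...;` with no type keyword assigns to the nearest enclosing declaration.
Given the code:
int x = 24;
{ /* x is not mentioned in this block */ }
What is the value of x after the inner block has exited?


Analyzing scoping rules:
Outer scope: declares x = 24
Inner block: x is neither redeclared nor assigned -> unchanged
After the block -> 24
Result: 24

24


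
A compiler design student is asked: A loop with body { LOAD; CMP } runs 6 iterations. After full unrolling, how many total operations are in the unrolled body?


Loop body operations: LOAD, CMP (2 ops per iteration)
Unrolling 6 iterations:
  Iteration 1: LOAD, CMP (2 ops)
  Iteration 2: LOAD, CMP (2 ops)
  Iteration 3: LOAD, CMP (2 ops)
  Iteration 4: LOAD, CMP (2 ops)
  Iteration 5: LOAD, CMP (2 ops)
  Iteration 6: LOAD, CMP (2 ops)
Total: 6 iterations * 2 ops/iter = 12 operations

12


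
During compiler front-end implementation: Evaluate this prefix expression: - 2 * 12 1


Parsing prefix expression: - 2 * 12 1
Step 1: Innermost operation '* 12 1'
  12 * 1 = 12
Step 2: Outer operation '- 2 [12]'
  2 - 12 = -10

-10


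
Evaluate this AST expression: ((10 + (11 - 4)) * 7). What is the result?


Expression: ((10 + (11 - 4)) * 7)
Evaluating step by step:
  11 - 4 = 7
  10 + 7 = 17
  17 * 7 = 119
Result: 119

119


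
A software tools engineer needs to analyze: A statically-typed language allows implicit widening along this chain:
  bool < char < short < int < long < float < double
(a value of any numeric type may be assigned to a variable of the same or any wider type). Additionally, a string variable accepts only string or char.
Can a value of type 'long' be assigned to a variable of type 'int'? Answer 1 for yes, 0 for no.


Target variable type: int
Source value type: long
Numeric ranks: long=4, int=3
Widening allowed iff rank(source) <= rank(target): 4 <= 3? No
Result: 0

0


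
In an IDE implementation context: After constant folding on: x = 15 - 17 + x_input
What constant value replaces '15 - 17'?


Identifying constant sub-expression:
  Original: x = 15 - 17 + x_input
  15 and 17 are both compile-time constants
  Evaluating: 15 - 17 = -2
  After folding: x = -2 + x_input

-2


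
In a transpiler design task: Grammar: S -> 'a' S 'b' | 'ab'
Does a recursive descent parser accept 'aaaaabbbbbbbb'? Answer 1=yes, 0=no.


Grammar accepts strings of the form a^n b^n (n >= 1)
Word: 'aaaaabbbbbbbb'
Counting: 5 a's and 8 b's
Check: 5 == 8? No
Mismatch: a-count != b-count
Rejected

0


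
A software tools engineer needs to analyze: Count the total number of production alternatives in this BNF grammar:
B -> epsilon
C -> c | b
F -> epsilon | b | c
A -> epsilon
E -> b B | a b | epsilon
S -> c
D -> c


Counting alternatives per rule:
  B: 1 alternative(s)
  C: 2 alternative(s)
  F: 3 alternative(s)
  A: 1 alternative(s)
  E: 3 alternative(s)
  S: 1 alternative(s)
  D: 1 alternative(s)
Sum: 1 + 2 + 3 + 1 + 3 + 1 + 1 = 12

12


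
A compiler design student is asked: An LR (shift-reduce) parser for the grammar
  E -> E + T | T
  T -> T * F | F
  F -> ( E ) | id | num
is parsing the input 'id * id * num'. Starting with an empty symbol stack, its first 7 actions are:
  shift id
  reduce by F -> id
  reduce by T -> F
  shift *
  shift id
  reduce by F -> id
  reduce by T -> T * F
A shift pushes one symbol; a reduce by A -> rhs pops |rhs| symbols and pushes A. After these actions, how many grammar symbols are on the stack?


Tracking the symbol stack through each action:
  Action 1: shift 'id' : push -> stack = [id] (size 1)
  Action 2: reduce by F -> id : pop 1, push F -> stack = [F] (size 1)
  Action 3: reduce by T -> F : pop 1, push T -> stack = [T] (size 1)
  Action 4: shift '*' : push -> stack = [T, *] (size 2)
  Action 5: shift 'id' : push -> stack = [T, *, id] (size 3)
  Action 6: reduce by F -> id : pop 1, push F -> stack = [T, *, F] (size 3)
  Action 7: reduce by T -> T * F : pop 3, push T -> stack = [T] (size 1)
Final stack size: 1

1


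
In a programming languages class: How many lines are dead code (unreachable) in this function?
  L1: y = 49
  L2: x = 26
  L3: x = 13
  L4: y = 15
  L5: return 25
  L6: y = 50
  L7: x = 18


Analyzing control flow:
  L1: reachable (before return)
  L2: reachable (before return)
  L3: reachable (before return)
  L4: reachable (before return)
  L5: reachable (return statement)
  L6: DEAD (after return at L5)
  L7: DEAD (after return at L5)
Return at L5, total lines = 7
Dead lines: L6 through L7
Count: 2

2


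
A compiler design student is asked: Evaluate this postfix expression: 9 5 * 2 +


Processing tokens left to right:
Push 9, Push 5
Pop 9 and 5, compute 9 * 5 = 45, push 45
Push 2
Pop 45 and 2, compute 45 + 2 = 47, push 47
Stack result: 47

47


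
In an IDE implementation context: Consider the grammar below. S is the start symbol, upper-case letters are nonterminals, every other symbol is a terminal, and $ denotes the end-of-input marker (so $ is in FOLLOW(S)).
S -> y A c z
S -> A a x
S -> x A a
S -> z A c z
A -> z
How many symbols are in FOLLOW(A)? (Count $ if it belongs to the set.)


S is the start symbol and does not occur in any rule body, so FOLLOW(S) = {$}.
Examining every occurrence of A in a rule body:
  S -> y A c z : A is followed by terminal 'c' -> add 'c'
  S -> A a x : A is followed by terminal 'a' -> add 'a'
  S -> x A a : A is followed by terminal 'a' -> add 'a' (already in the set)
  S -> z A c z : A is followed by terminal 'c' -> add 'c' (already in the set)
  A -> z : A does not occur in the body -> contributes nothing
FOLLOW(A) = {a, c}
Count: 2

2


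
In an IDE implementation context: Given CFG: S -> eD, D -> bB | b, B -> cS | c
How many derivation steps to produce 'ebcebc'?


Grammar: S -> eD, D -> bB | b, B -> cS | c
Deriving 'ebcebc':
Step 1: S -> eD => eD
Step 2: D -> bB => ebB
Step 3: B -> cS => ebcS
Step 4: S -> eD => ebceD
Step 5: D -> bB => ebcebB
Step 6: B -> c => ebcebc
Total derivation steps: 6

6


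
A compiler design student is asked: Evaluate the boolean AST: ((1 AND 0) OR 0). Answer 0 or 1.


Step 1: Evaluate inner node
  1 AND 0 = 0
Step 2: Evaluate root node
  0 OR 0 = 0

0


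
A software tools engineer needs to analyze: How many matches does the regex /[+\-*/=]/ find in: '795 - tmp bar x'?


Pattern: /[+\-*/=]/ (operators)
Input: '795 - tmp bar x'
Scanning for matches:
  Match 1: '-'
Total matches: 1

1


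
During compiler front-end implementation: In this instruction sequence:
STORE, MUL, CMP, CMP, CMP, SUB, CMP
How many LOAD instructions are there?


Scanning instruction sequence for LOAD:
  Position 1: STORE
  Position 2: MUL
  Position 3: CMP
  Position 4: CMP
  Position 5: CMP
  Position 6: SUB
  Position 7: CMP
Matches at positions: []
Total LOAD count: 0

0


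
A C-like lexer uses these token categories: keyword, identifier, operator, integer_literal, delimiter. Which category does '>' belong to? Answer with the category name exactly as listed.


Token: '>'
Checking categories:
  identifier: no
  integer_literal: no
  operator: YES
  keyword: no
  delimiter: no
Category: operator

operator


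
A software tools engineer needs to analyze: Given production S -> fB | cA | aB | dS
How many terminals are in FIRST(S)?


Production: S -> fB | cA | aB | dS
Examining each alternative for leading terminals:
  S -> fB : first terminal = 'f'
  S -> cA : first terminal = 'c'
  S -> aB : first terminal = 'a'
  S -> dS : first terminal = 'd'
FIRST(S) = {a, c, d, f}
Count: 4

4


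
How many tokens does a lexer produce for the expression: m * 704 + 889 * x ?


Scanning 'm * 704 + 889 * x'
Token 1: 'm' -> identifier
Token 2: '*' -> operator
Token 3: '704' -> integer_literal
Token 4: '+' -> operator
Token 5: '889' -> integer_literal
Token 6: '*' -> operator
Token 7: 'x' -> identifier
Total tokens: 7

7


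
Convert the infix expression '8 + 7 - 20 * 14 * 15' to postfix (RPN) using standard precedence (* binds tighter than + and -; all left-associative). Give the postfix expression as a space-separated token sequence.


Applying the shunting-yard algorithm:
  Operand 8 -> output
  Push '+' onto operator stack -> op-stack: [+]
  Operand 7 -> output
  See '-' (prec 1); top '+' (prec 1) >= it -> pop '+' to output
  Push '-' onto operator stack -> op-stack: [-]
  Operand 20 -> output
  Push '*' onto operator stack -> op-stack: [-, *]
  Operand 14 -> output
  See '*' (prec 2); top '*' (prec 2) >= it -> pop '*' to output
  Push '*' onto operator stack -> op-stack: [-, *]
  Operand 15 -> output
  End of input: pop '*' to output
  End of input: pop '-' to output
Postfix result: 8 7 + 20 14 * 15 * -

8 7 + 20 14 * 15 * -


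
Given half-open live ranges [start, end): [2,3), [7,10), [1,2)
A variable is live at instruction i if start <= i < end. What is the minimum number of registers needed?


Live ranges:
  Var0: [2, 3)
  Var1: [7, 10)
  Var2: [1, 2)
Sweep-line events (position, delta, active):
  pos=1 start -> active=1
  pos=2 end -> active=0
  pos=2 start -> active=1
  pos=3 end -> active=0
  pos=7 start -> active=1
  pos=10 end -> active=0
Maximum simultaneous active: 1
Minimum registers needed: 1

1


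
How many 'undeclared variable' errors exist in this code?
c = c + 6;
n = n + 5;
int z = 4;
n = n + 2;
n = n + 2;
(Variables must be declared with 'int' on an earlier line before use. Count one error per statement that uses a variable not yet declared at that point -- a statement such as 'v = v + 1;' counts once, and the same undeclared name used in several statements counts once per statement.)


Scanning code line by line:
  Line 1: use 'c' -> ERROR (undeclared)
  Line 2: use 'n' -> ERROR (undeclared)
  Line 3: declare 'z' -> declared = ['z']
  Line 4: use 'n' -> ERROR (undeclared)
  Line 5: use 'n' -> ERROR (undeclared)
Total undeclared variable errors: 4

4


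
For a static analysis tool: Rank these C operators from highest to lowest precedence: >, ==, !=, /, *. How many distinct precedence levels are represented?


Looking up precedence for each operator:
  > -> precedence 4
  == -> precedence 3
  != -> precedence 3
  / -> precedence 6
  * -> precedence 6
Sorted highest to lowest: /, *, >, ==, !=
Distinct precedence values: [6, 4, 3]
Number of distinct levels: 3

3


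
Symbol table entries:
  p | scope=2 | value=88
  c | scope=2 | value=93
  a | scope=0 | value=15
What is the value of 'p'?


Searching symbol table for 'p':
  p | scope=2 | value=88 <- MATCH
  c | scope=2 | value=93
  a | scope=0 | value=15
Found 'p' at scope 2 with value 88

88


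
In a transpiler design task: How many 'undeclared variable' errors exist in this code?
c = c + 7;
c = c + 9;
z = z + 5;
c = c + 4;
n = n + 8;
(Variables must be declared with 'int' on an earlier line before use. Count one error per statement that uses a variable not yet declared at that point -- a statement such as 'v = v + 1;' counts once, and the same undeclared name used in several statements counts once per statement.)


Scanning code line by line:
  Line 1: use 'c' -> ERROR (undeclared)
  Line 2: use 'c' -> ERROR (undeclared)
  Line 3: use 'z' -> ERROR (undeclared)
  Line 4: use 'c' -> ERROR (undeclared)
  Line 5: use 'n' -> ERROR (undeclared)
Total undeclared variable errors: 5

5


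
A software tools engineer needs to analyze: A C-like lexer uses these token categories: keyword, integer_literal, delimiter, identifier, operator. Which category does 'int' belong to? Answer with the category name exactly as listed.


Token: 'int'
Checking categories:
  identifier: no
  integer_literal: no
  operator: no
  keyword: YES
  delimiter: no
Category: keyword

keyword


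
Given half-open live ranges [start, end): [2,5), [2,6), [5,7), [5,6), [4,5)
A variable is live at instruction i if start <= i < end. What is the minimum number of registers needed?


Live ranges:
  Var0: [2, 5)
  Var1: [2, 6)
  Var2: [5, 7)
  Var3: [5, 6)
  Var4: [4, 5)
Sweep-line events (position, delta, active):
  pos=2 start -> active=1
  pos=2 start -> active=2
  pos=4 start -> active=3
  pos=5 end -> active=2
  pos=5 end -> active=1
  pos=5 start -> active=2
  pos=5 start -> active=3
  pos=6 end -> active=2
  pos=6 end -> active=1
  pos=7 end -> active=0
Maximum simultaneous active: 3
Minimum registers needed: 3

3


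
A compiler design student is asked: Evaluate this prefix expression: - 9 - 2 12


Parsing prefix expression: - 9 - 2 12
Step 1: Innermost operation '- 2 12'
  2 - 12 = -10
Step 2: Outer operation '- 9 [-10]'
  9 - -10 = 19

19


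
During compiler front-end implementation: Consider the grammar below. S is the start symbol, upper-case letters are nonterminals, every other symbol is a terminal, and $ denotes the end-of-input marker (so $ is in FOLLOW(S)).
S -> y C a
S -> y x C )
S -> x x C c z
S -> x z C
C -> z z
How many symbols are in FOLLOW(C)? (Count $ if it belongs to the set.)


S is the start symbol and does not occur in any rule body, so FOLLOW(S) = {$}.
Examining every occurrence of C in a rule body:
  S -> y C a : C is followed by terminal 'a' -> add 'a'
  S -> y x C ) : C is followed by terminal ')' -> add ')'
  S -> x x C c z : C is followed by terminal 'c' -> add 'c'
  S -> x z C : C is at the right end -> add FOLLOW(S) = {$}
  C -> z z : C does not occur in the body -> contributes nothing
FOLLOW(C) = {), a, c, $}
Count: 4

4


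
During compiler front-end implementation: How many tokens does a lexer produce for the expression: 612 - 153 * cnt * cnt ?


Scanning '612 - 153 * cnt * cnt'
Token 1: '612' -> integer_literal
Token 2: '-' -> operator
Token 3: '153' -> integer_literal
Token 4: '*' -> operator
Token 5: 'cnt' -> identifier
Token 6: '*' -> operator
Token 7: 'cnt' -> identifier
Total tokens: 7

7


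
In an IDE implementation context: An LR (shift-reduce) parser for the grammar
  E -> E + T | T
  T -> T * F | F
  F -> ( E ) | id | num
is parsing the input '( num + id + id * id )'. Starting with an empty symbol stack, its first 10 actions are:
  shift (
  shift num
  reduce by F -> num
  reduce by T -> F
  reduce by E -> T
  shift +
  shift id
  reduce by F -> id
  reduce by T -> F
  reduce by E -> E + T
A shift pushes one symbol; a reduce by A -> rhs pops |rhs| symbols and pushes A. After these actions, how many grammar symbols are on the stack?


Tracking the symbol stack through each action:
  Action 1: shift '(' : push -> stack = [(] (size 1)
  Action 2: shift 'num' : push -> stack = [(, num] (size 2)
  Action 3: reduce by F -> num : pop 1, push F -> stack = [(, F] (size 2)
  Action 4: reduce by T -> F : pop 1, push T -> stack = [(, T] (size 2)
  Action 5: reduce by E -> T : pop 1, push E -> stack = [(, E] (size 2)
  Action 6: shift '+' : push -> stack = [(, E, +] (size 3)
  Action 7: shift 'id' : push -> stack = [(, E, +, id] (size 4)
  Action 8: reduce by F -> id : pop 1, push F -> stack = [(, E, +, F] (size 4)
  Action 9: reduce by T -> F : pop 1, push T -> stack = [(, E, +, T] (size 4)
  Action 10: reduce by E -> E + T : pop 3, push E -> stack = [(, E] (size 2)
Final stack size: 2

2


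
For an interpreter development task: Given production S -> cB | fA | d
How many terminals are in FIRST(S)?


Production: S -> cB | fA | d
Examining each alternative for leading terminals:
  S -> cB : first terminal = 'c'
  S -> fA : first terminal = 'f'
  S -> d : first terminal = 'd'
FIRST(S) = {c, d, f}
Count: 3

3


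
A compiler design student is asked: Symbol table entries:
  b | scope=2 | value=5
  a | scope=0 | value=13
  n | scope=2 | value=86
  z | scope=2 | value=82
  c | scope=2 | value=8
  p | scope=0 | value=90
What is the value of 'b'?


Searching symbol table for 'b':
  b | scope=2 | value=5 <- MATCH
  a | scope=0 | value=13
  n | scope=2 | value=86
  z | scope=2 | value=82
  c | scope=2 | value=8
  p | scope=0 | value=90
Found 'b' at scope 2 with value 5

5


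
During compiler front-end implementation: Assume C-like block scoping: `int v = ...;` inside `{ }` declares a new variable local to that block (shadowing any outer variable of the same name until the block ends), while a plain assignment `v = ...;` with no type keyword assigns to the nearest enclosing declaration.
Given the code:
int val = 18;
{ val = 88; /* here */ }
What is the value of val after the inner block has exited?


Analyzing scoping rules:
Outer scope: declares val = 18
Inner block: 'val = 88;' has no type keyword, so it is an assignment to the outer val (no shadowing)
The assignment changed the outer variable itself, so the new value persists after the block -> 88
Result: 88

88


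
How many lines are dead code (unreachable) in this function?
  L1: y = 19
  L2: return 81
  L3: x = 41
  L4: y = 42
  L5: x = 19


Analyzing control flow:
  L1: reachable (before return)
  L2: reachable (return statement)
  L3: DEAD (after return at L2)
  L4: DEAD (after return at L2)
  L5: DEAD (after return at L2)
Return at L2, total lines = 5
Dead lines: L3 through L5
Count: 3

3


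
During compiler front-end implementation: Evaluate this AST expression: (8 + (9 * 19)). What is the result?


Expression: (8 + (9 * 19))
Evaluating step by step:
  9 * 19 = 171
  8 + 171 = 179
Result: 179

179


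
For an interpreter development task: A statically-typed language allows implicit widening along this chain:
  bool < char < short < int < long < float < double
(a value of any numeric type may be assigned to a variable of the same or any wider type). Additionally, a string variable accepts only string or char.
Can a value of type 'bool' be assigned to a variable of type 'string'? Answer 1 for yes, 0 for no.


Target variable type: string
Source value type: bool
Rule: string accepts only {string, char}
  source 'bool' in {string, char}? No
Result: 0

0


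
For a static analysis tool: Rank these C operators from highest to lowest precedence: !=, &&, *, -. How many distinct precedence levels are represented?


Looking up precedence for each operator:
  != -> precedence 3
  && -> precedence 2
  * -> precedence 6
  - -> precedence 5
Sorted highest to lowest: *, -, !=, &&
Distinct precedence values: [6, 5, 3, 2]
Number of distinct levels: 4

4


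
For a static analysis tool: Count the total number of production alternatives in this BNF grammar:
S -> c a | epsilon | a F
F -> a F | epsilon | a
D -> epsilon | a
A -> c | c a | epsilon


Counting alternatives per rule:
  S: 3 alternative(s)
  F: 3 alternative(s)
  D: 2 alternative(s)
  A: 3 alternative(s)
Sum: 3 + 3 + 2 + 3 = 11

11


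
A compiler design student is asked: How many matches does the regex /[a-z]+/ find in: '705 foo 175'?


Pattern: /[a-z]+/ (identifiers)
Input: '705 foo 175'
Scanning for matches:
  Match 1: 'foo'
Total matches: 1

1


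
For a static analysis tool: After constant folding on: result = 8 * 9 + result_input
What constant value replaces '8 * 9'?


Identifying constant sub-expression:
  Original: result = 8 * 9 + result_input
  8 and 9 are both compile-time constants
  Evaluating: 8 * 9 = 72
  After folding: result = 72 + result_input

72


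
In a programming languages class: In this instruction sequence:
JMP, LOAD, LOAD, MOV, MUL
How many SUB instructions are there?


Scanning instruction sequence for SUB:
  Position 1: JMP
  Position 2: LOAD
  Position 3: LOAD
  Position 4: MOV
  Position 5: MUL
Matches at positions: []
Total SUB count: 0

0


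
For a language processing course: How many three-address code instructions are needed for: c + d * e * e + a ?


Expression: c + d * e * e + a
Generating three-address code (respecting * over +/- precedence):
  Instruction 1: t1 = d * e
  Instruction 2: t2 = t1 * e
  Instruction 3: t3 = c + t2
  Instruction 4: t4 = t3 + a
Total instructions: 4

4


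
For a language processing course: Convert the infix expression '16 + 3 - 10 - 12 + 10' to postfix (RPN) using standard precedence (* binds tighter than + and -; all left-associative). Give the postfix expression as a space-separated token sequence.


Applying the shunting-yard algorithm:
  Operand 16 -> output
  Push '+' onto operator stack -> op-stack: [+]
  Operand 3 -> output
  See '-' (prec 1); top '+' (prec 1) >= it -> pop '+' to output
  Push '-' onto operator stack -> op-stack: [-]
  Operand 10 -> output
  See '-' (prec 1); top '-' (prec 1) >= it -> pop '-' to output
  Push '-' onto operator stack -> op-stack: [-]
  Operand 12 -> output
  See '+' (prec 1); top '-' (prec 1) >= it -> pop '-' to output
  Push '+' onto operator stack -> op-stack: [+]
  Operand 10 -> output
  End of input: pop '+' to output
Postfix result: 16 3 + 10 - 12 - 10 +

16 3 + 10 - 12 - 10 +


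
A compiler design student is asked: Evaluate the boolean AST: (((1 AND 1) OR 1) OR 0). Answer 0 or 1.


Step 1: Evaluate inner node
  1 AND 1 = 1
Step 2: Evaluate next node
  1 OR 1 = 1
Step 3: Evaluate root node
  1 OR 0 = 1

1


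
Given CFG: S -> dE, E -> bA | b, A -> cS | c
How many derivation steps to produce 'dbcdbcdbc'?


Grammar: S -> dE, E -> bA | b, A -> cS | c
Deriving 'dbcdbcdbc':
Step 1: S -> dE => dE
Step 2: E -> bA => dbA
Step 3: A -> cS => dbcS
Step 4: S -> dE => dbcdE
Step 5: E -> bA => dbcdbA
Step 6: A -> cS => dbcdbcS
Step 7: S -> dE => dbcdbcdE
Step 8: E -> bA => dbcdbcdbA
Step 9: A -> c => dbcdbcdbc
Total derivation steps: 9

9


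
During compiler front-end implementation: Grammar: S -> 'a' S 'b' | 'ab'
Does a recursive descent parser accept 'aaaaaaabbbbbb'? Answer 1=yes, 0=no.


Grammar accepts strings of the form a^n b^n (n >= 1)
Word: 'aaaaaaabbbbbb'
Counting: 7 a's and 6 b's
Check: 7 == 6? No
Mismatch: a-count != b-count
Rejected

0


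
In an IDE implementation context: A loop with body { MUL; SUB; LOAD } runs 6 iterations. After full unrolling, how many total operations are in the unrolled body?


Loop body operations: MUL, SUB, LOAD (3 ops per iteration)
Unrolling 6 iterations:
  Iteration 1: MUL, SUB, LOAD (3 ops)
  Iteration 2: MUL, SUB, LOAD (3 ops)
  Iteration 3: MUL, SUB, LOAD (3 ops)
  Iteration 4: MUL, SUB, LOAD (3 ops)
  Iteration 5: MUL, SUB, LOAD (3 ops)
  Iteration 6: MUL, SUB, LOAD (3 ops)
Total: 6 iterations * 3 ops/iter = 18 operations

18


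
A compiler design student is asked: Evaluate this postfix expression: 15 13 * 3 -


Processing tokens left to right:
Push 15, Push 13
Pop 15 and 13, compute 15 * 13 = 195, push 195
Push 3
Pop 195 and 3, compute 195 - 3 = 192, push 192
Stack result: 192

192


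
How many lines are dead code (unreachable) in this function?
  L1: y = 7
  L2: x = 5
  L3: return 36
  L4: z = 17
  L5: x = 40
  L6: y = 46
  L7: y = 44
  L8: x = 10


Analyzing control flow:
  L1: reachable (before return)
  L2: reachable (before return)
  L3: reachable (return statement)
  L4: DEAD (after return at L3)
  L5: DEAD (after return at L3)
  L6: DEAD (after return at L3)
  L7: DEAD (after return at L3)
  L8: DEAD (after return at L3)
Return at L3, total lines = 8
Dead lines: L4 through L8
Count: 5

5


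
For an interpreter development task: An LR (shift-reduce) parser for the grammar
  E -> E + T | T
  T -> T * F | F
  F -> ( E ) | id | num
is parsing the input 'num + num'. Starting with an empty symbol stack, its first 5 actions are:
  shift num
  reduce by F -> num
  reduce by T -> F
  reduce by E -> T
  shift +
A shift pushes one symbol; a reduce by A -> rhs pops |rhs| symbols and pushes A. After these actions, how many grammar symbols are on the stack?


Tracking the symbol stack through each action:
  Action 1: shift 'num' : push -> stack = [num] (size 1)
  Action 2: reduce by F -> num : pop 1, push F -> stack = [F] (size 1)
  Action 3: reduce by T -> F : pop 1, push T -> stack = [T] (size 1)
  Action 4: reduce by E -> T : pop 1, push E -> stack = [E] (size 1)
  Action 5: shift '+' : push -> stack = [E, +] (size 2)
Final stack size: 2

2


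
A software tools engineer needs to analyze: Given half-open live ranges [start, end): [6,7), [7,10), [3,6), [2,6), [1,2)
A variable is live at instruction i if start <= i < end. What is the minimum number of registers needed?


Live ranges:
  Var0: [6, 7)
  Var1: [7, 10)
  Var2: [3, 6)
  Var3: [2, 6)
  Var4: [1, 2)
Sweep-line events (position, delta, active):
  pos=1 start -> active=1
  pos=2 end -> active=0
  pos=2 start -> active=1
  pos=3 start -> active=2
  pos=6 end -> active=1
  pos=6 end -> active=0
  pos=6 start -> active=1
  pos=7 end -> active=0
  pos=7 start -> active=1
  pos=10 end -> active=0
Maximum simultaneous active: 2
Minimum registers needed: 2

2


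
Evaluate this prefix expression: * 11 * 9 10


Parsing prefix expression: * 11 * 9 10
Step 1: Innermost operation '* 9 10'
  9 * 10 = 90
Step 2: Outer operation '* 11 [90]'
  11 * 90 = 990

990


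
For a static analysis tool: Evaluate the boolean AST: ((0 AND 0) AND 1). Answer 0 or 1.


Step 1: Evaluate inner node
  0 AND 0 = 0
Step 2: Evaluate root node
  0 AND 1 = 0

0


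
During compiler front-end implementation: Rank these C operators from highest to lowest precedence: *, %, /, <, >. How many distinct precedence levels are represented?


Looking up precedence for each operator:
  * -> precedence 6
  % -> precedence 6
  / -> precedence 6
  < -> precedence 4
  > -> precedence 4
Sorted highest to lowest: *, %, /, <, >
Distinct precedence values: [6, 4]
Number of distinct levels: 2

2


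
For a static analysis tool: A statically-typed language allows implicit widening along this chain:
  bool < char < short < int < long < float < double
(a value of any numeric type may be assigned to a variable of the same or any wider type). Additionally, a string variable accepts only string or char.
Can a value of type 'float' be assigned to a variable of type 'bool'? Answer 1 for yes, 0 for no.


Target variable type: bool
Source value type: float
Numeric ranks: float=5, bool=0
Widening allowed iff rank(source) <= rank(target): 5 <= 0? No
Result: 0

0


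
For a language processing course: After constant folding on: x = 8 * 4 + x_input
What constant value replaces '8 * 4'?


Identifying constant sub-expression:
  Original: x = 8 * 4 + x_input
  8 and 4 are both compile-time constants
  Evaluating: 8 * 4 = 32
  After folding: x = 32 + x_input

32


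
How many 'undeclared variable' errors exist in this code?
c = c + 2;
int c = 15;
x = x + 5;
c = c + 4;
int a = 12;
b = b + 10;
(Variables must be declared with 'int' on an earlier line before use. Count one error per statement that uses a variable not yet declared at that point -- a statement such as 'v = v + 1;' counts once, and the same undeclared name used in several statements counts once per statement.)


Scanning code line by line:
  Line 1: use 'c' -> ERROR (undeclared)
  Line 2: declare 'c' -> declared = ['c']
  Line 3: use 'x' -> ERROR (undeclared)
  Line 4: use 'c' -> OK (declared)
  Line 5: declare 'a' -> declared = ['a', 'c']
  Line 6: use 'b' -> ERROR (undeclared)
Total undeclared variable errors: 3

3


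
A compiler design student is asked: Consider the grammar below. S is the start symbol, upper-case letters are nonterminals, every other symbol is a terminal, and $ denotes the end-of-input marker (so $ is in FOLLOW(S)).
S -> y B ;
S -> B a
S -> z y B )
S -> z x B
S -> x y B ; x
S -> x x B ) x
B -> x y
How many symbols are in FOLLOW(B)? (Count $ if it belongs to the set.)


S is the start symbol and does not occur in any rule body, so FOLLOW(S) = {$}.
Examining every occurrence of B in a rule body:
  S -> y B ; : B is followed by terminal ';' -> add ';'
  S -> B a : B is followed by terminal 'a' -> add 'a'
  S -> z y B ) : B is followed by terminal ')' -> add ')'
  S -> z x B : B is at the right end -> add FOLLOW(S) = {$}
  S -> x y B ; x : B is followed by terminal ';' -> add ';' (already in the set)
  S -> x x B ) x : B is followed by terminal ')' -> add ')' (already in the set)
  B -> x y : B does not occur in the body -> contributes nothing
FOLLOW(B) = {), ;, a, $}
Count: 4

4


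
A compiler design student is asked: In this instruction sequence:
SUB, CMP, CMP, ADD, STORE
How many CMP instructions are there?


Scanning instruction sequence for CMP:
  Position 1: SUB
  Position 2: CMP <- MATCH
  Position 3: CMP <- MATCH
  Position 4: ADD
  Position 5: STORE
Matches at positions: [2, 3]
Total CMP count: 2

2


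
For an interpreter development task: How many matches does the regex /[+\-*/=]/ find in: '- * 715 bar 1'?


Pattern: /[+\-*/=]/ (operators)
Input: '- * 715 bar 1'
Scanning for matches:
  Match 1: '-'
  Match 2: '*'
Total matches: 2

2


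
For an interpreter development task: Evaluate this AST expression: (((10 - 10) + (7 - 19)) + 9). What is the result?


Expression: (((10 - 10) + (7 - 19)) + 9)
Evaluating step by step:
  10 - 10 = 0
  7 - 19 = -12
  0 + -12 = -12
  -12 + 9 = -3
Result: -3

-3


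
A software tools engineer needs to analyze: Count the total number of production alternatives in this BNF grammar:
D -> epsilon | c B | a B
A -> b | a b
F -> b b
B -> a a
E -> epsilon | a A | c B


Counting alternatives per rule:
  D: 3 alternative(s)
  A: 2 alternative(s)
  F: 1 alternative(s)
  B: 1 alternative(s)
  E: 3 alternative(s)
Sum: 3 + 2 + 1 + 1 + 3 = 10

10


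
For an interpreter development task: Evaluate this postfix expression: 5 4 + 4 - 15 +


Processing tokens left to right:
Push 5, Push 4
Pop 5 and 4, compute 5 + 4 = 9, push 9
Push 4
Pop 9 and 4, compute 9 - 4 = 5, push 5
Push 15
Pop 5 and 15, compute 5 + 15 = 20, push 20
Stack result: 20

20


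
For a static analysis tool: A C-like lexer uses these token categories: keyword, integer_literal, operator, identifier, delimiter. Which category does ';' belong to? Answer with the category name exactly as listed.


Token: ';'
Checking categories:
  identifier: no
  integer_literal: no
  operator: no
  keyword: no
  delimiter: YES
Category: delimiter

delimiter


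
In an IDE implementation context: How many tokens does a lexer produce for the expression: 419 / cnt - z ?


Scanning '419 / cnt - z'
Token 1: '419' -> integer_literal
Token 2: '/' -> operator
Token 3: 'cnt' -> identifier
Token 4: '-' -> operator
Token 5: 'z' -> identifier
Total tokens: 5

5


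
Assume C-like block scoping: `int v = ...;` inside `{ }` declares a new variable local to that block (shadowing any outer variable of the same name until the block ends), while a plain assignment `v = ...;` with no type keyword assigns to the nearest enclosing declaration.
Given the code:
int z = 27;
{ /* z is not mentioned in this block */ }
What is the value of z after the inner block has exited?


Analyzing scoping rules:
Outer scope: declares z = 27
Inner block: z is neither redeclared nor assigned -> unchanged
After the block -> 27
Result: 27

27


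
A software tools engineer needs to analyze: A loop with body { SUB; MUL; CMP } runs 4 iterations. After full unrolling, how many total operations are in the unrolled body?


Loop body operations: SUB, MUL, CMP (3 ops per iteration)
Unrolling 4 iterations:
  Iteration 1: SUB, MUL, CMP (3 ops)
  Iteration 2: SUB, MUL, CMP (3 ops)
  Iteration 3: SUB, MUL, CMP (3 ops)
  Iteration 4: SUB, MUL, CMP (3 ops)
Total: 4 iterations * 3 ops/iter = 12 operations

12


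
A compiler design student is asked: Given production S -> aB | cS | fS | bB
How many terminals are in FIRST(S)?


Production: S -> aB | cS | fS | bB
Examining each alternative for leading terminals:
  S -> aB : first terminal = 'a'
  S -> cS : first terminal = 'c'
  S -> fS : first terminal = 'f'
  S -> bB : first terminal = 'b'
FIRST(S) = {a, b, c, f}
Count: 4

4


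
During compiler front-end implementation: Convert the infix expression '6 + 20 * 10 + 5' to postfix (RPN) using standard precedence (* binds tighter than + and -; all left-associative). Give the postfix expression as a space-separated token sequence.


Applying the shunting-yard algorithm:
  Operand 6 -> output
  Push '+' onto operator stack -> op-stack: [+]
  Operand 20 -> output
  Push '*' onto operator stack -> op-stack: [+, *]
  Operand 10 -> output
  See '+' (prec 1); top '*' (prec 2) >= it -> pop '*' to output
  See '+' (prec 1); top '+' (prec 1) >= it -> pop '+' to output
  Push '+' onto operator stack -> op-stack: [+]
  Operand 5 -> output
  End of input: pop '+' to output
Postfix result: 6 20 10 * + 5 +

6 20 10 * + 5 +


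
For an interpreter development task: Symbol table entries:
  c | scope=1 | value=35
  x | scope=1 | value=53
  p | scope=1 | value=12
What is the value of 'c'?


Searching symbol table for 'c':
  c | scope=1 | value=35 <- MATCH
  x | scope=1 | value=53
  p | scope=1 | value=12
Found 'c' at scope 1 with value 35

35


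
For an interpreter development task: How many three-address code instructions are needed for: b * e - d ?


Expression: b * e - d
Generating three-address code (respecting * over +/- precedence):
  Instruction 1: t1 = b * e
  Instruction 2: t2 = t1 - d
Total instructions: 2

2


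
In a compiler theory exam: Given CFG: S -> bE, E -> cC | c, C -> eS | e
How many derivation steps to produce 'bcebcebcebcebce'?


Grammar: S -> bE, E -> cC | c, C -> eS | e
Deriving 'bcebcebcebcebce':
Step 1: S -> bE => bE
Step 2: E -> cC => bcC
Step 3: C -> eS => bceS
Step 4: S -> bE => bcebE
Step 5: E -> cC => bcebcC
Step 6: C -> eS => bcebceS
Step 7: S -> bE => bcebcebE
Step 8: E -> cC => bcebcebcC
Step 9: C -> eS => bcebcebceS
Step 10: S -> bE => bcebcebcebE
Step 11: E -> cC => bcebcebcebcC
Step 12: C -> eS => bcebcebcebceS
Step 13: S -> bE => bcebcebcebcebE
Step 14: E -> cC => bcebcebcebcebcC
Step 15: C -> e => bcebcebcebcebce
Total derivation steps: 15

15


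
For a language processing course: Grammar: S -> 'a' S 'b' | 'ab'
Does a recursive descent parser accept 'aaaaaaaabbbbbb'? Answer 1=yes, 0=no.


Grammar accepts strings of the form a^n b^n (n >= 1)
Word: 'aaaaaaaabbbbbb'
Counting: 8 a's and 6 b's
Check: 8 == 6? No
Mismatch: a-count != b-count
Rejected

0


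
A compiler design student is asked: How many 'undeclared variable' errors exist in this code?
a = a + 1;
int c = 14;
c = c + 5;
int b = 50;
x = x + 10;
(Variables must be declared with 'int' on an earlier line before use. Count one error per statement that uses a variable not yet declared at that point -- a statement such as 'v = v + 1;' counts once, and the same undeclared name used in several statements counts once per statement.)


Scanning code line by line:
  Line 1: use 'a' -> ERROR (undeclared)
  Line 2: declare 'c' -> declared = ['c']
  Line 3: use 'c' -> OK (declared)
  Line 4: declare 'b' -> declared = ['b', 'c']
  Line 5: use 'x' -> ERROR (undeclared)
Total undeclared variable errors: 2

2
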